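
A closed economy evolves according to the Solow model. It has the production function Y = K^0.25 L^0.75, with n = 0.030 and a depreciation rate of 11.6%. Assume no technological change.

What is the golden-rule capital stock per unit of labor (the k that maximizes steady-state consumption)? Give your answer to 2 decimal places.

k_gold ≈ 2.05

The golden rule sets f'(k) = n + δ, i.e. α·k^(α−1) = n + δ.
So k^(1−α) = α / (n + δ) = 0.25 / 0.146 = 1.7123.
k_gold = 1.7123^(1/0.75) ≈ 2.0485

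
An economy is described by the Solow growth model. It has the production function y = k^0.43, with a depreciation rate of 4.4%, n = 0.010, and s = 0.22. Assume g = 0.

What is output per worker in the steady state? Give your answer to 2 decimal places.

Steady state requires s·f(k) = (n + δ)·k, i.e. s·k^α = (n + δ)·k.
Dividing both sides by k: k^(1−α) = s / (n + δ).
k^0.57 = 0.22 / (0.010 + 0.044) = 0.22 / 0.054 = 4.0741
k* = 4.0741^(1/0.57) ≈ 11.7552
y* = (k*)^α = 11.7552^0.43 ≈ 2.8854

y* ≈ 2.89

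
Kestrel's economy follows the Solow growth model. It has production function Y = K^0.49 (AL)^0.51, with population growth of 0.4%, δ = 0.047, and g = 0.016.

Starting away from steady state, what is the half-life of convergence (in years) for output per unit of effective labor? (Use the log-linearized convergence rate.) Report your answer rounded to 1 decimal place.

Near the steady state the convergence rate is λ = (1 − α)(n + g + δ).
λ = (1 − 0.49) × 0.067 = 0.51 × 0.067 = 0.03417
Half-life = ln 2 / λ = 0.6931 / 0.03417 ≈ 20.28 years

half-life ≈ 20.3 years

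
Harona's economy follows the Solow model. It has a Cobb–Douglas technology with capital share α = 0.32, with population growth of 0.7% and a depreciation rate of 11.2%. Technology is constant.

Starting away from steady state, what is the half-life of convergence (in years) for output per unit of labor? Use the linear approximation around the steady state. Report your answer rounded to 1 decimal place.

t_½ ≈ 8.6 years

Near the steady state the convergence rate is λ = (1 − α)(n + δ).
λ = (1 − 0.32) × 0.119 = 0.68 × 0.119 = 0.08092
Half-life = ln 2 / λ = 0.6931 / 0.08092 ≈ 8.57 years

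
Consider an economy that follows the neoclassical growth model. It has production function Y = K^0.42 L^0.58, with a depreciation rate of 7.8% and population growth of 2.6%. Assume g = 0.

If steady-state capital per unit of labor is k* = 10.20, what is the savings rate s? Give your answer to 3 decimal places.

s ≈ 0.400

In steady state, investment equals break-even investment: s·k^α = (n + δ)·k.
So s / (n + δ) = (k*)^(1−α) = 10.20^0.58 = 3.8458.
Therefore s = 3.8458 × (n + δ) = 3.8458 × 0.104 = 0.4000.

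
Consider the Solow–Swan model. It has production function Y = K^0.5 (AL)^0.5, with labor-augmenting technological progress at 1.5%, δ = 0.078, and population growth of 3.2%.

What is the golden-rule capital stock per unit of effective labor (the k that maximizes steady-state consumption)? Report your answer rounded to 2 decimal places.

k_gold ≈ 16.00

The golden rule sets f'(k) = n + g + δ, i.e. α·k^(α−1) = n + g + δ.
So k^(1−α) = α / (n + g + δ) = 0.5 / 0.125 = 4.0000.
k_gold = 4.0000^(1/0.5) ≈ 16.0000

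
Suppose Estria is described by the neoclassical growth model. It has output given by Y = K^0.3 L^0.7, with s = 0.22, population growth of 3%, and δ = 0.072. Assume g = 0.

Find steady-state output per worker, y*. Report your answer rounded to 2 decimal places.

y* ≈ 1.39

Steady state requires s·f(k) = (n + δ)·k, i.e. s·k^α = (n + δ)·k.
Rearranging, k^(1−α) = s / (n + δ).
k^0.7 = 0.22 / (0.030 + 0.072) = 0.22 / 0.102 = 2.1569
k* = 2.1569^(1/0.7) ≈ 2.9985
y* = (k*)^α = 2.9985^0.3 ≈ 1.3902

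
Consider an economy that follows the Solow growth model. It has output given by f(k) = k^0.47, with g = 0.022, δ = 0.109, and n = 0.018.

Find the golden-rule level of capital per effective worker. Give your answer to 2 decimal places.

The golden rule sets f'(k) = n + g + δ, i.e. α·k^(α−1) = n + g + δ.
So k^(1−α) = α / (n + g + δ) = 0.47 / 0.149 = 3.1544.
k_gold = 3.1544^(1/0.53) ≈ 8.7368

k_gold ≈ 8.74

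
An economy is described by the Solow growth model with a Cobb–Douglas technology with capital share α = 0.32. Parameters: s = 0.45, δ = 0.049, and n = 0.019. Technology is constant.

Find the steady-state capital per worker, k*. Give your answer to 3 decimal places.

Steady state requires s·f(k) = (n + δ)·k, i.e. s·k^α = (n + δ)·k.
Dividing both sides by k: k^(1−α) = s / (n + δ).
k^0.68 = 0.45 / (0.019 + 0.049) = 0.45 / 0.068 = 6.6176
k* = 6.6176^(1/0.68) ≈ 16.1032

k* ≈ 16.103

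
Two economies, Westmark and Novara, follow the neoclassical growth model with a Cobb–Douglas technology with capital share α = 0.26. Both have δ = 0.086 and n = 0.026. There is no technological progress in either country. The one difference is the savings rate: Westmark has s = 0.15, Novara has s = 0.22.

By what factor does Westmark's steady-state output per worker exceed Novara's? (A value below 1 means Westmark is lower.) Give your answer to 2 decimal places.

ratio ≈ 0.87

Steady-state y* = [s/(n + δ)]^(α/(1−α)), so the ratio is [ (s_W/(n + δ)_W) / (s_N/(n + δ)_N) ]^0.3514.
s_W/(n + δ)_W = 0.15/0.112 = 1.3393; s_N/(n + δ)_N = 0.22/0.112 = 1.9643.
Ratio = (1.3393/1.9643)^0.3514 = 0.6818^0.3514 ≈ 0.8741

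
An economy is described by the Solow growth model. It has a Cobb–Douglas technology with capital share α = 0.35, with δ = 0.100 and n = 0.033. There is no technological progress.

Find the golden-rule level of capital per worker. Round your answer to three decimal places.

The golden rule sets f'(k) = n + δ, i.e. α·k^(α−1) = n + δ.
So k^(1−α) = α / (n + δ) = 0.35 / 0.133 = 2.6316.
k_gold = 2.6316^(1/0.65) ≈ 4.4309

k_gold ≈ 4.431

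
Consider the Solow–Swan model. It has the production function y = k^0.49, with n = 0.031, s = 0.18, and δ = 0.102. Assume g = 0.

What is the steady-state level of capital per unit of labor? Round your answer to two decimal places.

At the steady state, Δk = 0, so s·k^α = (n + δ)·k.
Dividing both sides by k: k^(1−α) = s / (n + δ).
k^0.51 = 0.18 / (0.031 + 0.102) = 0.18 / 0.133 = 1.3534
k* = 1.3534^(1/0.51) ≈ 1.8101

k* ≈ 1.81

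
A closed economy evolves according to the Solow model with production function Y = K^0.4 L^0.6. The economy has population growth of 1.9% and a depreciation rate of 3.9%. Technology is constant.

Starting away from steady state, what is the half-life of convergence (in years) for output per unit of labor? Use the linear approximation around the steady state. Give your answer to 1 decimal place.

Near the steady state the convergence rate is λ = (1 − α)(n + δ).
λ = (1 − 0.4) × 0.058 = 0.6 × 0.058 = 0.0348
Half-life = ln 2 / λ = 0.6931 / 0.0348 ≈ 19.92 years

half-life ≈ 19.9 years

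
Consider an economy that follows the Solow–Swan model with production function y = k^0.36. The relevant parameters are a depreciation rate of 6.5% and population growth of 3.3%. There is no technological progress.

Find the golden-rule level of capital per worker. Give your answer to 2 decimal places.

k_gold ≈ 7.64

The golden rule sets f'(k) = n + δ, i.e. α·k^(α−1) = n + δ.
So k^(1−α) = α / (n + δ) = 0.36 / 0.098 = 3.6735.
k_gold = 3.6735^(1/0.64) ≈ 7.6373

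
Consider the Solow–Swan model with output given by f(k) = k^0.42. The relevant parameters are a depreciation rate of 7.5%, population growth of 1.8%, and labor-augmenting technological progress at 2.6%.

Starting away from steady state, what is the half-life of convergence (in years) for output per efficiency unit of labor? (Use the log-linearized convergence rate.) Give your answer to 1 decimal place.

about 10.0 years

Near the steady state the convergence rate is λ = (1 − α)(n + g + δ).
λ = (1 − 0.42) × 0.119 = 0.58 × 0.119 = 0.06902
Half-life = ln 2 / λ = 0.6931 / 0.06902 ≈ 10.04 years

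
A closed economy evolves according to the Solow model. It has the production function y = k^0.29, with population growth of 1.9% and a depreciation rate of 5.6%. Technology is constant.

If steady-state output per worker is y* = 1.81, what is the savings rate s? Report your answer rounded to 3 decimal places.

s ≈ 0.321

At the steady state, Δk = 0, so s·k^α = (n + δ)·k.
Since y* = [s/(n + δ)]^(α/(1−α)), we have s/(n + δ) = (y*)^((1−α)/α) = 1.81^2.4483 = 4.2744.
Therefore s = 4.2744 × (n + δ) = 4.2744 × 0.075 = 0.3206.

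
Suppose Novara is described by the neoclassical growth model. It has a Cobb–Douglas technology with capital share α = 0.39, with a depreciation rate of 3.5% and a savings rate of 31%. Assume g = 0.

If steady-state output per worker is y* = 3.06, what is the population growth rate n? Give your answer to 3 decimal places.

n ≈ 0.019

In steady state, investment equals break-even investment: s·k^α = (n + δ)·k.
Since y* = [s/(n + δ)]^(α/(1−α)), we have s/(n + δ) = (y*)^((1−α)/α) = 3.06^1.5641 = 5.7506.
Therefore n + δ = s / 5.7506 = 0.31 / 5.7506 = 0.0539, so n = 0.0539 − 0.035 = 0.0189.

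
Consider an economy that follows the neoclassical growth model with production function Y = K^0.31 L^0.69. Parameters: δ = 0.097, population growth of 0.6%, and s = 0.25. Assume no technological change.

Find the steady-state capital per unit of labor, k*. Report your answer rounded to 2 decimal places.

In steady state, investment equals break-even investment: s·k^α = (n + δ)·k.
Rearranging, k^(1−α) = s / (n + δ).
k^0.69 = 0.25 / (0.006 + 0.097) = 0.25 / 0.103 = 2.4272
k* = 2.4272^(1/0.69) ≈ 3.6151

k* ≈ 3.62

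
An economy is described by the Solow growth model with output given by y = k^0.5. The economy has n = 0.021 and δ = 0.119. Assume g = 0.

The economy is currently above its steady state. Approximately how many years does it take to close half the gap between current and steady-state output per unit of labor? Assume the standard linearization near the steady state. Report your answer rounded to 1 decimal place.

about 9.9 years

Near the steady state the convergence rate is λ = (1 − α)(n + δ).
λ = (1 − 0.5) × 0.140 = 0.5 × 0.140 = 0.0700
Half-life = ln 2 / λ = 0.6931 / 0.0700 ≈ 9.90 years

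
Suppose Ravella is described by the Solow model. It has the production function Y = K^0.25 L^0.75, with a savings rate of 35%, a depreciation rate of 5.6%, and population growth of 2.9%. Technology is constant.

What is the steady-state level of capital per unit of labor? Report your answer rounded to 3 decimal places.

k* ≈ 6.600

Steady state requires s·f(k) = (n + δ)·k, i.e. s·k^α = (n + δ)·k.
Dividing both sides by k: k^(1−α) = s / (n + δ).
k^0.75 = 0.35 / (0.029 + 0.056) = 0.35 / 0.085 = 4.1176
k* = 4.1176^(1/0.75) ≈ 6.5997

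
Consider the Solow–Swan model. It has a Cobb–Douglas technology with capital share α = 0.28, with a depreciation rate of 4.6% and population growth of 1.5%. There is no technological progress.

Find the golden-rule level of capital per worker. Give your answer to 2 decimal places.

The golden rule sets f'(k) = n + δ, i.e. α·k^(α−1) = n + δ.
So k^(1−α) = α / (n + δ) = 0.28 / 0.061 = 4.5902.
k_gold = 4.5902^(1/0.72) ≈ 8.3025

k_gold ≈ 8.30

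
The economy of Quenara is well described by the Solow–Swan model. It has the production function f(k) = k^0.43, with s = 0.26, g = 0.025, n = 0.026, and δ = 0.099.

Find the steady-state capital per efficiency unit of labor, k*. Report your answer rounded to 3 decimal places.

At the steady state, Δk = 0, so s·k^α = (n + g + δ)·k.
Rearranging, k^(1−α) = s / (n + g + δ).
k^0.57 = 0.26 / (0.026 + 0.025 + 0.099) = 0.26 / 0.150 = 1.7333
k* = 1.7333^(1/0.57) ≈ 2.6247

k* ≈ 2.625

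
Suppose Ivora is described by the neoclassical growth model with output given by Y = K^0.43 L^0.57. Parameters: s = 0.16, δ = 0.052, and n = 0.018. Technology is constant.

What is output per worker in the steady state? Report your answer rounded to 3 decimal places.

y* ≈ 1.866

In steady state, investment equals break-even investment: s·k^α = (n + δ)·k.
Dividing both sides by k: k^(1−α) = s / (n + δ).
k^0.57 = 0.16 / (0.018 + 0.052) = 0.16 / 0.070 = 2.2857
k* = 2.2857^(1/0.57) ≈ 4.2644
y* = (k*)^α = 4.2644^0.43 ≈ 1.8657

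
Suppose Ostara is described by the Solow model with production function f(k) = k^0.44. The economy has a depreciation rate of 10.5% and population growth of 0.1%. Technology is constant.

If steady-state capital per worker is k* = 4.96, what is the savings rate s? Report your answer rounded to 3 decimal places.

s ≈ 0.260

In steady state, investment equals break-even investment: s·k^α = (n + δ)·k.
So s / (n + δ) = (k*)^(1−α) = 4.96^0.56 = 2.4517.
Therefore s = 2.4517 × (n + δ) = 2.4517 × 0.106 = 0.2599.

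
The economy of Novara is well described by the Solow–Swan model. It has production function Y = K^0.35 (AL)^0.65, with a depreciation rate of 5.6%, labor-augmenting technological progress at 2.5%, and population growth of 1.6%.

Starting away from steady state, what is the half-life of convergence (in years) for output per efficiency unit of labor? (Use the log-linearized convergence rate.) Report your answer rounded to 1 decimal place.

Near the steady state the convergence rate is λ = (1 − α)(n + g + δ).
λ = (1 − 0.35) × 0.097 = 0.65 × 0.097 = 0.06305
Half-life = ln 2 / λ = 0.6931 / 0.06305 ≈ 10.99 years

half-life ≈ 11.0 years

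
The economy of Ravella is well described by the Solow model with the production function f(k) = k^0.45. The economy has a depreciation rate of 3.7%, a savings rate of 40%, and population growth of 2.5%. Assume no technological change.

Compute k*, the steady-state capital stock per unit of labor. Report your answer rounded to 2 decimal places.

k* = 29.66

Steady state requires s·f(k) = (n + δ)·k, i.e. s·k^α = (n + δ)·k.
Dividing both sides by k: k^(1−α) = s / (n + δ).
k^0.55 = 0.40 / (0.025 + 0.037) = 0.40 / 0.062 = 6.4516
k* = 6.4516^(1/0.55) ≈ 29.6567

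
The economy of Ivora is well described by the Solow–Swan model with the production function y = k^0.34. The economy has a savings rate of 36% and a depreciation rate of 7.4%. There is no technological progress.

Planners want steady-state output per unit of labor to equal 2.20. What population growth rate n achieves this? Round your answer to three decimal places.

n ≈ 0.004

Steady state requires s·f(k) = (n + δ)·k, i.e. s·k^α = (n + δ)·k.
Since y* = [s/(n + δ)]^(α/(1−α)), we have s/(n + δ) = (y*)^((1−α)/α) = 2.20^1.9412 = 4.6207.
Therefore n + δ = s / 4.6207 = 0.36 / 4.6207 = 0.0779, so n = 0.0779 − 0.074 = 0.0039.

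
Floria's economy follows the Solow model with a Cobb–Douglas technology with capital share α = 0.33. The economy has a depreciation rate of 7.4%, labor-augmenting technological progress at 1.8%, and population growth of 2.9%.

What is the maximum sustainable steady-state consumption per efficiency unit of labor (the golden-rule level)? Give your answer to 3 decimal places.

At the golden rule, f'(k) = n + g + δ, so α·k^(α−1) = n + g + δ and k_gold = (α/(n + g + δ))^(1/(1−α)).
k_gold = (0.33/0.121)^(1/0.67) = 2.7273^1.4925 ≈ 4.4702
c_gold = f(k_gold) − (n + g + δ)·k_gold = 1.6391 − 0.121×4.4702 ≈ 1.0982

c_gold ≈ 1.098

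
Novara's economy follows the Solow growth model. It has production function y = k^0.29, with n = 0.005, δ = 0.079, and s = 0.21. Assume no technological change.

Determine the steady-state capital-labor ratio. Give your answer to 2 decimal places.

In steady state, investment equals break-even investment: s·k^α = (n + δ)·k.
Rearranging, k^(1−α) = s / (n + δ).
k^0.71 = 0.21 / (0.005 + 0.079) = 0.21 / 0.084 = 2.5000
k* = 2.5000^(1/0.71) ≈ 3.6348

k* ≈ 3.63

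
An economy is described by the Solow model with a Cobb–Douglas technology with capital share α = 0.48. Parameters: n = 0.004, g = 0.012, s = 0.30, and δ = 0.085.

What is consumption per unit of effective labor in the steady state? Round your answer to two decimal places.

Steady state requires s·f(k) = (n + g + δ)·k, i.e. s·k^α = (n + g + δ)·k.
Dividing both sides by k: k^(1−α) = s / (n + g + δ).
k^0.52 = 0.30 / (0.004 + 0.012 + 0.085) = 0.30 / 0.101 = 2.9703
k* = 2.9703^(1/0.52) ≈ 8.1139
y* = (k*)^α = 8.1139^0.48 ≈ 2.7317
c* = (1 − s)·y* = (1 − 0.30) × 2.7317 ≈ 1.9122

c* ≈ 1.91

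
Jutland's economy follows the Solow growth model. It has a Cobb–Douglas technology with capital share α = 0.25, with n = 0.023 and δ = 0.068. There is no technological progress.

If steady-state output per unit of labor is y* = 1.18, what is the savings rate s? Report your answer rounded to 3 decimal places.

s ≈ 0.150

Steady state requires s·f(k) = (n + δ)·k, i.e. s·k^α = (n + δ)·k.
Since y* = [s/(n + δ)]^(α/(1−α)), we have s/(n + δ) = (y*)^((1−α)/α) = 1.18^3 = 1.6430.
Therefore s = 1.6430 × (n + δ) = 1.6430 × 0.091 = 0.1495.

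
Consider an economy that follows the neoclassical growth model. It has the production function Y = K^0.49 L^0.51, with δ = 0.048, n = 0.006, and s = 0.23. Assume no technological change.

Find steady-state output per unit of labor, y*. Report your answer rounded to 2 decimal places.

y* ≈ 4.02

In steady state, investment equals break-even investment: s·k^α = (n + δ)·k.
Rearranging, k^(1−α) = s / (n + δ).
k^0.51 = 0.23 / (0.006 + 0.048) = 0.23 / 0.054 = 4.2593
k* = 4.2593^(1/0.51) ≈ 17.1394
y* = (k*)^α = 17.1394^0.49 ≈ 4.0240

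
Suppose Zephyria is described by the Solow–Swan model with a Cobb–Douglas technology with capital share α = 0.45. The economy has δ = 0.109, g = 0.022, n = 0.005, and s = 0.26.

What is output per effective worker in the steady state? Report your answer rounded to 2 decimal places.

y* ≈ 1.70

In steady state, investment equals break-even investment: s·k^α = (n + g + δ)·k.
Dividing both sides by k: k^(1−α) = s / (n + g + δ).
k^0.55 = 0.26 / (0.005 + 0.022 + 0.109) = 0.26 / 0.136 = 1.9118
k* = 1.9118^(1/0.55) ≈ 3.2487
y* = (k*)^α = 3.2487^0.45 ≈ 1.6993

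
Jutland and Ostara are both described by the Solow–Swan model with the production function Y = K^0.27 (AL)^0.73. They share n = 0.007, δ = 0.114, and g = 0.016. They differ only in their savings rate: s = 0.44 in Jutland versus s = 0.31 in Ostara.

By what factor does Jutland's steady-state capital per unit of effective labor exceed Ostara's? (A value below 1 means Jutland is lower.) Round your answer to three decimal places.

Steady-state k* = [s/(n + g + δ)]^(1/(1−α)), so the ratio is [ (s_J/(n + g + δ)_J) / (s_O/(n + g + δ)_O) ]^1.3699.
s_J/(n + g + δ)_J = 0.44/0.137 = 3.2117; s_O/(n + g + δ)_O = 0.31/0.137 = 2.2628.
Ratio = (3.2117/2.2628)^1.3699 = 1.4193^1.3699 ≈ 1.6156

ratio ≈ 1.616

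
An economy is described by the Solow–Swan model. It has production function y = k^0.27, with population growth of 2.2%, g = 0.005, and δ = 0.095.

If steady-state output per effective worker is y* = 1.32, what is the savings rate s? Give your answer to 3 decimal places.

s ≈ 0.258

At the steady state, Δk = 0, so s·k^α = (n + g + δ)·k.
Since y* = [s/(n + g + δ)]^(α/(1−α)), we have s/(n + g + δ) = (y*)^((1−α)/α) = 1.32^2.7037 = 2.1183.
Therefore s = 2.1183 × (n + g + δ) = 2.1183 × 0.122 = 0.2584.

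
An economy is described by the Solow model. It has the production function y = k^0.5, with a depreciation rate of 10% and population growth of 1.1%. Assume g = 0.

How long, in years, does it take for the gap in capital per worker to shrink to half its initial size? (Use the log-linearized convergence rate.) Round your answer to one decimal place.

t_½ ≈ 12.5 years

Near the steady state the convergence rate is λ = (1 − α)(n + δ).
λ = (1 − 0.5) × 0.111 = 0.5 × 0.111 = 0.0555
Half-life = ln 2 / λ = 0.6931 / 0.0555 ≈ 12.49 years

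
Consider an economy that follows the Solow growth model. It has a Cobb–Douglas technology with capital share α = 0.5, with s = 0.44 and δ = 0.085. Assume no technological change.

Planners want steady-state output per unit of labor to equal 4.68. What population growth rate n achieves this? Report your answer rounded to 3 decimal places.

n ≈ 0.009

Steady state requires s·f(k) = (n + δ)·k, i.e. s·k^α = (n + δ)·k.
Since y* = [s/(n + δ)]^(α/(1−α)), we have s/(n + δ) = (y*)^((1−α)/α) = 4.68^1 = 4.6800.
Therefore n + δ = s / 4.6800 = 0.44 / 4.6800 = 0.0940, so n = 0.0940 − 0.085 = 0.0090.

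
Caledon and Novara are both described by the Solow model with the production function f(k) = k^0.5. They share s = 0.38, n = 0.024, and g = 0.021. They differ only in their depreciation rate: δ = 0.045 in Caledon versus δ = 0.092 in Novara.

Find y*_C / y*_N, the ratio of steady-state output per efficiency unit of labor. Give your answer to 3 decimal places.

Steady-state y* = [s/(n + g + δ)]^(α/(1−α)), so the ratio is [ (s_C/(n + g + δ)_C) / (s_N/(n + g + δ)_N) ]^1.
s_C/(n + g + δ)_C = 0.38/0.090 = 4.2222; s_N/(n + g + δ)_N = 0.38/0.137 = 2.7737.
Ratio = (4.2222/2.7737)^1 = 1.5222^1 ≈ 1.5222

ratio ≈ 1.522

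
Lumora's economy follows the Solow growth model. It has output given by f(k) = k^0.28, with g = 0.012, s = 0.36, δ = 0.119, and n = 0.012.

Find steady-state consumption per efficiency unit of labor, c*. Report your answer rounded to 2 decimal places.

c* = 0.92

In steady state, investment equals break-even investment: s·k^α = (n + g + δ)·k.
Dividing both sides by k: k^(1−α) = s / (n + g + δ).
k^0.72 = 0.36 / (0.012 + 0.012 + 0.119) = 0.36 / 0.143 = 2.5175
k* = 2.5175^(1/0.72) ≈ 3.6050
y* = (k*)^α = 3.6050^0.28 ≈ 1.4320
c* = (1 − s)·y* = (1 − 0.36) × 1.4320 ≈ 0.9165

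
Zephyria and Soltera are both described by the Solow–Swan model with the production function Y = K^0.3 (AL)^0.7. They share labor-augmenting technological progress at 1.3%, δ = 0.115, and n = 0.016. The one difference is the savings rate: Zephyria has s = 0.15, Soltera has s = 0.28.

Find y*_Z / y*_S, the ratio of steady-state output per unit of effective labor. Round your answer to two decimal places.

Steady-state y* = [s/(n + g + δ)]^(α/(1−α)), so the ratio is [ (s_Z/(n + g + δ)_Z) / (s_S/(n + g + δ)_S) ]^0.4286.
s_Z/(n + g + δ)_Z = 0.15/0.144 = 1.0417; s_S/(n + g + δ)_S = 0.28/0.144 = 1.9444.
Ratio = (1.0417/1.9444)^0.4286 = 0.5357^0.4286 ≈ 0.7653

ratio ≈ 0.77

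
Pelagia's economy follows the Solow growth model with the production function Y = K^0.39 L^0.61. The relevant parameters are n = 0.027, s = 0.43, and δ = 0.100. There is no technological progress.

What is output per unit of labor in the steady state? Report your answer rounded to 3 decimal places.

y* ≈ 2.181

At the steady state, Δk = 0, so s·k^α = (n + δ)·k.
Rearranging, k^(1−α) = s / (n + δ).
k^0.61 = 0.43 / (0.027 + 0.100) = 0.43 / 0.127 = 3.3858
k* = 3.3858^(1/0.61) ≈ 7.3841
y* = (k*)^α = 7.3841^0.39 ≈ 2.1809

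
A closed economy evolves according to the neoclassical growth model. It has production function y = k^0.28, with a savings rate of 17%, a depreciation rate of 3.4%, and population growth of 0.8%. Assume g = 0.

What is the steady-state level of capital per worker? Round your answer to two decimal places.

At the steady state, Δk = 0, so s·k^α = (n + δ)·k.
Rearranging, k^(1−α) = s / (n + δ).
k^0.72 = 0.17 / (0.008 + 0.034) = 0.17 / 0.042 = 4.0476
k* = 4.0476^(1/0.72) ≈ 6.9716

k* ≈ 6.97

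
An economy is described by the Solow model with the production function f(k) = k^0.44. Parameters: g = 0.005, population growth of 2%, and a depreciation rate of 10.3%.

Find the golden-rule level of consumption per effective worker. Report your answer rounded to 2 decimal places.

c_gold ≈ 1.48

At the golden rule, f'(k) = n + g + δ, so α·k^(α−1) = n + g + δ and k_gold = (α/(n + g + δ))^(1/(1−α)).
k_gold = (0.44/0.128)^(1/0.56) = 3.4375^1.7857 ≈ 9.0692
c_gold = f(k_gold) − (n + g + δ)·k_gold = 2.6383 − 0.128×9.0692 ≈ 1.4774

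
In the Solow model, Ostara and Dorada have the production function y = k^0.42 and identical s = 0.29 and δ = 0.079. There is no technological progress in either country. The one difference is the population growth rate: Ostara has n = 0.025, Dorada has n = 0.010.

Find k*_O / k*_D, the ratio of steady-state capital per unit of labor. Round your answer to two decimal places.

Steady-state k* = [s/(n + δ)]^(1/(1−α)), so the ratio is [ (s_O/(n + δ)_O) / (s_D/(n + δ)_D) ]^1.7241.
s_O/(n + δ)_O = 0.29/0.104 = 2.7885; s_D/(n + δ)_D = 0.29/0.089 = 3.2584.
Ratio = (2.7885/3.2584)^1.7241 = 0.8558^1.7241 ≈ 0.7645

ratio ≈ 0.76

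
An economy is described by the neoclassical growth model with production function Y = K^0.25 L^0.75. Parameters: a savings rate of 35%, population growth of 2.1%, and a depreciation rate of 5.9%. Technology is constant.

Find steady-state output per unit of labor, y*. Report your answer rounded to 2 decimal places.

In steady state, investment equals break-even investment: s·k^α = (n + δ)·k.
Dividing both sides by k: k^(1−α) = s / (n + δ).
k^0.75 = 0.35 / (0.021 + 0.059) = 0.35 / 0.080 = 4.3750
k* = 4.3750^(1/0.75) ≈ 7.1555
y* = (k*)^α = 7.1555^0.25 ≈ 1.6355

y* = 1.64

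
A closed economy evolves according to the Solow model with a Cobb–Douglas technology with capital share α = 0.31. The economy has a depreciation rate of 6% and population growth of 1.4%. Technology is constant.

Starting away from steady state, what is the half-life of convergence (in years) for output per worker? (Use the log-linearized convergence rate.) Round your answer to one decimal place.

Near the steady state the convergence rate is λ = (1 − α)(n + δ).
λ = (1 − 0.31) × 0.074 = 0.69 × 0.074 = 0.05106
Half-life = ln 2 / λ = 0.6931 / 0.05106 ≈ 13.57 years

about 13.6 years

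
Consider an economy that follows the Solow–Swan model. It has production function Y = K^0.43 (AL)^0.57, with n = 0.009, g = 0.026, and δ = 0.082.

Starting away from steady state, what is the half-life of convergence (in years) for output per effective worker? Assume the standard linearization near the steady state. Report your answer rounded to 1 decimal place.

Near the steady state the convergence rate is λ = (1 − α)(n + g + δ).
λ = (1 − 0.43) × 0.117 = 0.57 × 0.117 = 0.06669
Half-life = ln 2 / λ = 0.6931 / 0.06669 ≈ 10.39 years

t_½ ≈ 10.4 years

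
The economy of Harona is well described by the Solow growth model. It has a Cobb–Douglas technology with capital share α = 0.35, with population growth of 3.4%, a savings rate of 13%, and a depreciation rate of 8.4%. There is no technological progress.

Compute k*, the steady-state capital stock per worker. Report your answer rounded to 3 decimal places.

At the steady state, Δk = 0, so s·k^α = (n + δ)·k.
Dividing both sides by k: k^(1−α) = s / (n + δ).
k^0.65 = 0.13 / (0.034 + 0.084) = 0.13 / 0.118 = 1.1017
k* = 1.1017^(1/0.65) ≈ 1.1607

k* ≈ 1.161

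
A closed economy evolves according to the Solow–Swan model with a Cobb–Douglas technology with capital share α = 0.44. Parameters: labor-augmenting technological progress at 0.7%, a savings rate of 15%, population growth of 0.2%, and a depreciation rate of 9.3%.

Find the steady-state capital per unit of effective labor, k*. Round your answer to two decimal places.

k* ≈ 1.99

In steady state, investment equals break-even investment: s·k^α = (n + g + δ)·k.
Dividing both sides by k: k^(1−α) = s / (n + g + δ).
k^0.56 = 0.15 / (0.002 + 0.007 + 0.093) = 0.15 / 0.102 = 1.4706
k* = 1.4706^(1/0.56) ≈ 1.9911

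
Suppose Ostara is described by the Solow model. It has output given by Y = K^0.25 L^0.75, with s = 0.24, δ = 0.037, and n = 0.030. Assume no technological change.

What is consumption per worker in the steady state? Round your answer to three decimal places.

c* ≈ 1.163

Steady state requires s·f(k) = (n + δ)·k, i.e. s·k^α = (n + δ)·k.
Dividing both sides by k: k^(1−α) = s / (n + δ).
k^0.75 = 0.24 / (0.030 + 0.037) = 0.24 / 0.067 = 3.5821
k* = 3.5821^(1/0.75) ≈ 5.4809
y* = (k*)^α = 5.4809^0.25 ≈ 1.5301
c* = (1 − s)·y* = (1 − 0.24) × 1.5301 ≈ 1.1629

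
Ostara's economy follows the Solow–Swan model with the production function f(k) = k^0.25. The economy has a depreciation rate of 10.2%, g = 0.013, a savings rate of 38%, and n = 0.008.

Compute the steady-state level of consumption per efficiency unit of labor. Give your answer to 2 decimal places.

At the steady state, Δk = 0, so s·k^α = (n + g + δ)·k.
Dividing both sides by k: k^(1−α) = s / (n + g + δ).
k^0.75 = 0.38 / (0.008 + 0.013 + 0.102) = 0.38 / 0.123 = 3.0894
k* = 3.0894^(1/0.75) ≈ 4.4995
y* = (k*)^α = 4.4995^0.25 ≈ 1.4564
c* = (1 − s)·y* = (1 − 0.38) × 1.4564 ≈ 0.9030

c* = 0.90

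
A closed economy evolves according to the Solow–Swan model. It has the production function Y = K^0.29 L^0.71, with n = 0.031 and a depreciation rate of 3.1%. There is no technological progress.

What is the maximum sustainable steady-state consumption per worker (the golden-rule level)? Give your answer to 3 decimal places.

c_gold ≈ 1.333

At the golden rule, f'(k) = n + δ, so α·k^(α−1) = n + δ and k_gold = (α/(n + δ))^(1/(1−α)).
k_gold = (0.29/0.062)^(1/0.71) = 4.6774^1.4085 ≈ 8.7842
c_gold = f(k_gold) − (n + δ)·k_gold = 1.8779 − 0.062×8.7842 ≈ 1.3333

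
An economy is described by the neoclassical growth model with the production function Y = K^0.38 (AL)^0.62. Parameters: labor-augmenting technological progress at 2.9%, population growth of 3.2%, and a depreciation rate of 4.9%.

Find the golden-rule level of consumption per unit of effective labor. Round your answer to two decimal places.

At the golden rule, f'(k) = n + g + δ, so α·k^(α−1) = n + g + δ and k_gold = (α/(n + g + δ))^(1/(1−α)).
k_gold = (0.38/0.110)^(1/0.62) = 3.4545^1.6129 ≈ 7.3852
c_gold = f(k_gold) − (n + g + δ)·k_gold = 2.1379 − 0.110×7.3852 ≈ 1.3255

c_gold ≈ 1.33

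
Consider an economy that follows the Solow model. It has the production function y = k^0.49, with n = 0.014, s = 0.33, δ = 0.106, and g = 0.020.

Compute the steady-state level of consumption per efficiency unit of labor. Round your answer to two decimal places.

Steady state requires s·f(k) = (n + g + δ)·k, i.e. s·k^α = (n + g + δ)·k.
Dividing both sides by k: k^(1−α) = s / (n + g + δ).
k^0.51 = 0.33 / (0.014 + 0.020 + 0.106) = 0.33 / 0.140 = 2.3571
k* = 2.3571^(1/0.51) ≈ 5.3722
y* = (k*)^α = 5.3722^0.49 ≈ 2.2792
c* = (1 − s)·y* = (1 − 0.33) × 2.2792 ≈ 1.5271

c* ≈ 1.53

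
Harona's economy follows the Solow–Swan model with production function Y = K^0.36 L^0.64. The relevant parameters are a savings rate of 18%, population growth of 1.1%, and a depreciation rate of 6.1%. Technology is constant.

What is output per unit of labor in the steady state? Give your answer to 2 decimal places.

Steady state requires s·f(k) = (n + δ)·k, i.e. s·k^α = (n + δ)·k.
Dividing both sides by k: k^(1−α) = s / (n + δ).
k^0.64 = 0.18 / (0.011 + 0.061) = 0.18 / 0.072 = 2.5000
k* = 2.5000^(1/0.64) ≈ 4.1858
y* = (k*)^α = 4.1858^0.36 ≈ 1.6743

y* ≈ 1.67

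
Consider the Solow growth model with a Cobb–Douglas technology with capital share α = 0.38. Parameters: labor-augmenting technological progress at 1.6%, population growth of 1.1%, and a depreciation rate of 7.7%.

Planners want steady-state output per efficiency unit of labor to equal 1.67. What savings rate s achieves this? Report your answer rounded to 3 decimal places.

In steady state, investment equals break-even investment: s·k^α = (n + g + δ)·k.
Since y* = [s/(n + g + δ)]^(α/(1−α)), we have s/(n + g + δ) = (y*)^((1−α)/α) = 1.67^1.6316 = 2.3088.
Therefore s = 2.3088 × (n + g + δ) = 2.3088 × 0.104 = 0.2401.

s ≈ 0.240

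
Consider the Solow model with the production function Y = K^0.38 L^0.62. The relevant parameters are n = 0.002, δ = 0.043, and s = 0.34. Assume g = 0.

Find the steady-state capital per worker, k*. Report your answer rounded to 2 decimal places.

At the steady state, Δk = 0, so s·k^α = (n + δ)·k.
Rearranging, k^(1−α) = s / (n + δ).
k^0.62 = 0.34 / (0.002 + 0.043) = 0.34 / 0.045 = 7.5556
k* = 7.5556^(1/0.62) ≈ 26.0953

k* = 26.10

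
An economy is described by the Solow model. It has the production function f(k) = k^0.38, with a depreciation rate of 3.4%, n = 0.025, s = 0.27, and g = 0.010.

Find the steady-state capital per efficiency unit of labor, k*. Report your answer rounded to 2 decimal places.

Steady state requires s·f(k) = (n + g + δ)·k, i.e. s·k^α = (n + g + δ)·k.
Rearranging, k^(1−α) = s / (n + g + δ).
k^0.62 = 0.27 / (0.025 + 0.010 + 0.034) = 0.27 / 0.069 = 3.9130
k* = 3.9130^(1/0.62) ≈ 9.0294

k* ≈ 9.03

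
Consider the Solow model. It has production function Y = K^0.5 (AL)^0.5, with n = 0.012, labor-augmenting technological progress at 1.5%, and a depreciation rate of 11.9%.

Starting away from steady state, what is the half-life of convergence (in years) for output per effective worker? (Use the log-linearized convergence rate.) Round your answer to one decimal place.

about 9.5 years

Near the steady state the convergence rate is λ = (1 − α)(n + g + δ).
λ = (1 − 0.5) × 0.146 = 0.5 × 0.146 = 0.0730
Half-life = ln 2 / λ = 0.6931 / 0.0730 ≈ 9.49 years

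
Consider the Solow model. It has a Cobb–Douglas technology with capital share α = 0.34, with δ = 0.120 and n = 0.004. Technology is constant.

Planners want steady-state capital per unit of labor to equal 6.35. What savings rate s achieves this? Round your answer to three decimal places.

s ≈ 0.420

In steady state, investment equals break-even investment: s·k^α = (n + δ)·k.
So s / (n + δ) = (k*)^(1−α) = 6.35^0.66 = 3.3871.
Therefore s = 3.3871 × (n + δ) = 3.3871 × 0.124 = 0.4200.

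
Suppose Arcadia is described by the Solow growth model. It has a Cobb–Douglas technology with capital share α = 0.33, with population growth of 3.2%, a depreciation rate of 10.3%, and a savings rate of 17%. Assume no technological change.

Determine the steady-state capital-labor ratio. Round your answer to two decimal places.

k* ≈ 1.41

In steady state, investment equals break-even investment: s·k^α = (n + δ)·k.
Rearranging, k^(1−α) = s / (n + δ).
k^0.67 = 0.17 / (0.032 + 0.103) = 0.17 / 0.135 = 1.2593
k* = 1.2593^(1/0.67) ≈ 1.4107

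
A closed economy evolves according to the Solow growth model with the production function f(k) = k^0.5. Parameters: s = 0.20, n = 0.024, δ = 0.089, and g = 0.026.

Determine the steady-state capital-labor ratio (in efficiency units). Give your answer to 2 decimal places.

In steady state, investment equals break-even investment: s·k^α = (n + g + δ)·k.
Dividing both sides by k: k^(1−α) = s / (n + g + δ).
k^0.5 = 0.20 / (0.024 + 0.026 + 0.089) = 0.20 / 0.139 = 1.4388
k* = 1.4388^(1/0.5) ≈ 2.0701

k* ≈ 2.07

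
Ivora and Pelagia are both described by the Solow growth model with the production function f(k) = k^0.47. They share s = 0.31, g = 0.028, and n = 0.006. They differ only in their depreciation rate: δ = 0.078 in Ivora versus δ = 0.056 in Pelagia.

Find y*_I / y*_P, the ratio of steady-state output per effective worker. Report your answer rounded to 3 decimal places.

y*_I / y*_P ≈ 0.824

Steady-state y* = [s/(n + g + δ)]^(α/(1−α)), so the ratio is [ (s_I/(n + g + δ)_I) / (s_P/(n + g + δ)_P) ]^0.8868.
s_I/(n + g + δ)_I = 0.31/0.112 = 2.7679; s_P/(n + g + δ)_P = 0.31/0.090 = 3.4444.
Ratio = (2.7679/3.4444)^0.8868 = 0.8036^0.8868 ≈ 0.8237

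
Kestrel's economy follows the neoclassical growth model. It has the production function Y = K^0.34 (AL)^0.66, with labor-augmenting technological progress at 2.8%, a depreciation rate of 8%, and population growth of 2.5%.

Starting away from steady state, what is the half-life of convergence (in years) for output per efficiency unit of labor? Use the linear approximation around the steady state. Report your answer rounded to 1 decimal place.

t_½ ≈ 7.9 years

Near the steady state the convergence rate is λ = (1 − α)(n + g + δ).
λ = (1 − 0.34) × 0.133 = 0.66 × 0.133 = 0.08778
Half-life = ln 2 / λ = 0.6931 / 0.08778 ≈ 7.90 years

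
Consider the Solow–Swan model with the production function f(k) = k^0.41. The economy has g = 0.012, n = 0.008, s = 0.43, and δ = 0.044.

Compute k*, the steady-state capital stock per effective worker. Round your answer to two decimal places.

At the steady state, Δk = 0, so s·k^α = (n + g + δ)·k.
Rearranging, k^(1−α) = s / (n + g + δ).
k^0.59 = 0.43 / (0.008 + 0.012 + 0.044) = 0.43 / 0.064 = 6.7188
k* = 6.7188^(1/0.59) ≈ 25.2458

k* = 25.25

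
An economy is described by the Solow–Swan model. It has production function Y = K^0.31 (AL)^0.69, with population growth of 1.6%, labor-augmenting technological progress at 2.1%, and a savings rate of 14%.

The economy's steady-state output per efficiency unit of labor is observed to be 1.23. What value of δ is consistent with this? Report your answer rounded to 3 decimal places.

δ ≈ 0.051

In steady state, investment equals break-even investment: s·k^α = (n + g + δ)·k.
Since y* = [s/(n + g + δ)]^(α/(1−α)), we have s/(n + g + δ) = (y*)^((1−α)/α) = 1.23^2.2258 = 1.5853.
Therefore n + g + δ = s / 1.5853 = 0.14 / 1.5853 = 0.0883, so δ = 0.0883 − 0.037 = 0.0513.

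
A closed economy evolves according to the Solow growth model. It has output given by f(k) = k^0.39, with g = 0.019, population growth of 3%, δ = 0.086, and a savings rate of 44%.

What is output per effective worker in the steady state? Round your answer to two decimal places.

y* ≈ 2.13

At the steady state, Δk = 0, so s·k^α = (n + g + δ)·k.
Rearranging, k^(1−α) = s / (n + g + δ).
k^0.61 = 0.44 / (0.030 + 0.019 + 0.086) = 0.44 / 0.135 = 3.2593
k* = 3.2593^(1/0.61) ≈ 6.9373
y* = (k*)^α = 6.9373^0.39 ≈ 2.1285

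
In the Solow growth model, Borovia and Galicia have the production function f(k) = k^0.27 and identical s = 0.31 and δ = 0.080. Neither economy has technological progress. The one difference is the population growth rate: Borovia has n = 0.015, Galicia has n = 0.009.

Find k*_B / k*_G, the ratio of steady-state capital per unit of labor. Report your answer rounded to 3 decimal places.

Steady-state k* = [s/(n + δ)]^(1/(1−α)), so the ratio is [ (s_B/(n + δ)_B) / (s_G/(n + δ)_G) ]^1.3699.
s_B/(n + δ)_B = 0.31/0.095 = 3.2632; s_G/(n + δ)_G = 0.31/0.089 = 3.4831.
Ratio = (3.2632/3.4831)^1.3699 = 0.9369^1.3699 ≈ 0.9146

k*_B / k*_G ≈ 0.915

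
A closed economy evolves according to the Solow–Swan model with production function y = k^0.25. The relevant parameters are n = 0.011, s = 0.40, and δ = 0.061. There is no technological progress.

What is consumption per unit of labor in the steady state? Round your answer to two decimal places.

c* ≈ 1.06

Steady state requires s·f(k) = (n + δ)·k, i.e. s·k^α = (n + δ)·k.
Rearranging, k^(1−α) = s / (n + δ).
k^0.75 = 0.40 / (0.011 + 0.061) = 0.40 / 0.072 = 5.5556
k* = 5.5556^(1/0.75) ≈ 9.8395
y* = (k*)^α = 9.8395^0.25 ≈ 1.7711
c* = (1 − s)·y* = (1 − 0.40) × 1.7711 ≈ 1.0627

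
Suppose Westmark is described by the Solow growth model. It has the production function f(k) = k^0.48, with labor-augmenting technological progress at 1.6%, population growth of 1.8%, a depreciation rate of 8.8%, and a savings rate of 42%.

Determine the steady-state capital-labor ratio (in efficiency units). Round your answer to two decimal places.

At the steady state, Δk = 0, so s·k^α = (n + g + δ)·k.
Rearranging, k^(1−α) = s / (n + g + δ).
k^0.52 = 0.42 / (0.018 + 0.016 + 0.088) = 0.42 / 0.122 = 3.4426
k* = 3.4426^(1/0.52) ≈ 10.7764

k* ≈ 10.78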